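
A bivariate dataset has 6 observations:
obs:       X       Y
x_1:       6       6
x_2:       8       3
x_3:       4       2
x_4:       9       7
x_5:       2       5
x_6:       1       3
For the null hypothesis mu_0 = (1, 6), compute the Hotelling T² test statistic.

Step 1 — sample mean vector:
  mean(X) = (6 + 8 + 4 + 9 + 2 + 1) / 6 = 30/6 = 5
  mean(Y) = (6 + 3 + 2 + 7 + 5 + 3) / 6 = 26/6 = 4.3333
  x̄ = (5, 4.3333),  deviation x̄ - mu_0 = (5, 4.3333) - (1, 6) = (4, -1.6667).

Step 2 — sample covariance matrix, S[i,j] = (1/(n-1)) · Σ_k (x_{k,i} - mean_i) · (x_{k,j} - mean_j), divisor n-1 = 5:
  S[X,X] = ((1)·(1) + (3)·(3) + (-1)·(-1) + (4)·(4) + (-3)·(-3) + (-4)·(-4)) / 5 = 52/5 = 10.4
  S[X,Y] = ((1)·(1.6667) + (3)·(-1.3333) + (-1)·(-2.3333) + (4)·(2.6667) + (-3)·(0.6667) + (-4)·(-1.3333)) / 5 = 14/5 = 2.8
  S[Y,Y] = ((1.6667)·(1.6667) + (-1.3333)·(-1.3333) + (-2.3333)·(-2.3333) + (2.6667)·(2.6667) + (0.6667)·(0.6667) + (-1.3333)·(-1.3333)) / 5 = 19.3333/5 = 3.8667
  S = [[10.4, 2.8],
 [2.8, 3.8667]].

Step 3 — invert S. det(S) = 10.4·3.8667 - (2.8)² = 32.3733.
  S^{-1} = (1/det) · [[d, -b], [-b, a]] = [[0.1194, -0.0865],
 [-0.0865, 0.3213]].

Step 4 — quadratic form (x̄ - mu_0)^T · S^{-1} · (x̄ - mu_0):
  S^{-1} · (x̄ - mu_0) = (0.6219, -0.8814),
  (x̄ - mu_0)^T · [...] = (4)·(0.6219) + (-1.6667)·(-0.8814) = 3.9566.

Step 5 — scale by n: T² = 6 · 3.9566 = 23.7397.

T² ≈ 23.7397


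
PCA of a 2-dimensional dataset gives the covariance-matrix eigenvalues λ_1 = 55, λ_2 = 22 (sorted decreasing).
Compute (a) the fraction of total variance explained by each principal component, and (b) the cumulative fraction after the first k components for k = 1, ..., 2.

Step 1 — total variance = trace(Sigma) = Σ λ_i = 55 + 22 = 77.

Step 2 — fraction explained by component i = λ_i / Σ λ:
  PC1: 55/77 = 0.7143
  PC2: 22/77 = 0.2857

Step 3 — cumulative fraction after k components = (λ_1 + ... + λ_k) / Σ λ:
  k = 1: 55/77 = 0.7143
  k = 2: (55 + 22)/77 = 77/77 = 1

Summary (fraction, with percent):

explained: PC1 0.7143 (71.43%), PC2 0.2857 (28.57%);  cumulative: 0.7143, 1


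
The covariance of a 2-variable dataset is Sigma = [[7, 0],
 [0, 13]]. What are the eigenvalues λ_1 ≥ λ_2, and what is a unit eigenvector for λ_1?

Step 1 — characteristic polynomial of 2×2 Sigma:
  det(Sigma - λI) = λ² - trace · λ + det = 0.
  trace = 7 + 13 = 20, det = 7·13 - (0)² = 91.
Step 2 — discriminant:
  Δ = trace² - 4·det = 400 - 364 = 36.
Step 3 — eigenvalues:
  λ = (trace ± √Δ)/2 = (20 ± 6)/2,
  λ_1 = 13,  λ_2 = 7.

Step 4 — unit eigenvector for λ_1: Sigma is diagonal, so its eigenvectors are the coordinate axes. λ_1 = 13 is the diagonal entry on the second coordinate axis, hence
  v_1 = (0, 1) (||v_1|| = 1).

λ_1 = 13,  λ_2 = 7;  v_1 ≈ (0, 1)


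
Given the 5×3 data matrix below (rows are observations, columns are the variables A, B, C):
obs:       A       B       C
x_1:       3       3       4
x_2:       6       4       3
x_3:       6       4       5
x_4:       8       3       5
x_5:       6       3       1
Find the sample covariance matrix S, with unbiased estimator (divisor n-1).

Step 1 — column means:
  mean(A) = (3 + 6 + 6 + 8 + 6) / 5 = 29/5 = 5.8
  mean(B) = (3 + 4 + 4 + 3 + 3) / 5 = 17/5 = 3.4
  mean(C) = (4 + 3 + 5 + 5 + 1) / 5 = 18/5 = 3.6

Step 2 — sample covariance S[i,j] = (1/(n-1)) · Σ_k (x_{k,i} - mean_i) · (x_{k,j} - mean_j), with n-1 = 4.
  S[A,A] = ((-2.8)·(-2.8) + (0.2)·(0.2) + (0.2)·(0.2) + (2.2)·(2.2) + (0.2)·(0.2)) / 4 = 12.8/4 = 3.2
  S[A,B] = ((-2.8)·(-0.4) + (0.2)·(0.6) + (0.2)·(0.6) + (2.2)·(-0.4) + (0.2)·(-0.4)) / 4 = 0.4/4 = 0.1
  S[A,C] = ((-2.8)·(0.4) + (0.2)·(-0.6) + (0.2)·(1.4) + (2.2)·(1.4) + (0.2)·(-2.6)) / 4 = 1.6/4 = 0.4
  S[B,B] = ((-0.4)·(-0.4) + (0.6)·(0.6) + (0.6)·(0.6) + (-0.4)·(-0.4) + (-0.4)·(-0.4)) / 4 = 1.2/4 = 0.3
  S[B,C] = ((-0.4)·(0.4) + (0.6)·(-0.6) + (0.6)·(1.4) + (-0.4)·(1.4) + (-0.4)·(-2.6)) / 4 = 0.8/4 = 0.2
  S[C,C] = ((0.4)·(0.4) + (-0.6)·(-0.6) + (1.4)·(1.4) + (1.4)·(1.4) + (-2.6)·(-2.6)) / 4 = 11.2/4 = 2.8

S is symmetric (S[j,i] = S[i,j]). Assembling:

S = [[3.2, 0.1, 0.4],
 [0.1, 0.3, 0.2],
 [0.4, 0.2, 2.8]]


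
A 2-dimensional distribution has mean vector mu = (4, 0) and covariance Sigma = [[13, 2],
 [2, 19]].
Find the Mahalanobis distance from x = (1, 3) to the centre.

Step 1 — centre the observation: (x - mu) = (-3, 3).

Step 2 — invert Sigma. det(Sigma) = 13·19 - (2)² = 243.
  Sigma^{-1} = (1/det) · [[d, -b], [-b, a]] = [[0.0782, -0.0082],
 [-0.0082, 0.0535]].

Step 3 — form the quadratic (x - mu)^T · Sigma^{-1} · (x - mu):
  Sigma^{-1} · (x - mu) = (-0.2593, 0.1852).
  (x - mu)^T · [Sigma^{-1} · (x - mu)] = (-3)·(-0.2593) + (3)·(0.1852) = 1.3333.

Step 4 — take square root: d = √(1.3333) ≈ 1.1547.

d(x, mu) = √(1.3333) ≈ 1.1547


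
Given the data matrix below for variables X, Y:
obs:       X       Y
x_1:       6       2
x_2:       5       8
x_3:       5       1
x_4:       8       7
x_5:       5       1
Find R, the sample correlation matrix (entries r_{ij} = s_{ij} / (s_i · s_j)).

Step 1 — column means:
  mean(X) = (6 + 5 + 5 + 8 + 5) / 5 = 29/5 = 5.8
  mean(Y) = (2 + 8 + 1 + 7 + 1) / 5 = 19/5 = 3.8

Step 2 — sample variances and covariances s[i,j] = (1/(n-1)) · Σ_k (x_{k,i} - mean_i) · (x_{k,j} - mean_j), with n-1 = 4:
  s[X,X] = ((0.2)·(0.2) + (-0.8)·(-0.8) + (-0.8)·(-0.8) + (2.2)·(2.2) + (-0.8)·(-0.8)) / 4 = 6.8/4 = 1.7
  s[X,Y] = ((0.2)·(-1.8) + (-0.8)·(4.2) + (-0.8)·(-2.8) + (2.2)·(3.2) + (-0.8)·(-2.8)) / 4 = 7.8/4 = 1.95
  s[Y,Y] = ((-1.8)·(-1.8) + (4.2)·(4.2) + (-2.8)·(-2.8) + (3.2)·(3.2) + (-2.8)·(-2.8)) / 4 = 46.8/4 = 11.7
  Sample standard deviations s_i = √(s[i,i]):
  s(X) = √(1.7) = 1.3038
  s(Y) = √(11.7) = 3.4205

Step 3 — r_{ij} = s_{ij} / (s_i · s_j):
  r[X,X] = 1 (diagonal).
  r[X,Y] = 1.95 / (1.3038 · 3.4205) = 1.95 / 4.4598 = 0.4372
  r[Y,Y] = 1 (diagonal).

R is symmetric with unit diagonal. Assembling:

R = [[1, 0.4372],
 [0.4372, 1]]


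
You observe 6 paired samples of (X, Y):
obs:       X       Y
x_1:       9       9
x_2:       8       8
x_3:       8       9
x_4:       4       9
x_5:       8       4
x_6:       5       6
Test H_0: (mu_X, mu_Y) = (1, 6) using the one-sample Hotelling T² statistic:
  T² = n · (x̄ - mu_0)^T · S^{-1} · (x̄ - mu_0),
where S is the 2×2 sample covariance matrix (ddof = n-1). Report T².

Step 1 — sample mean vector:
  mean(X) = (9 + 8 + 8 + 4 + 8 + 5) / 6 = 42/6 = 7
  mean(Y) = (9 + 8 + 9 + 9 + 4 + 6) / 6 = 45/6 = 7.5
  x̄ = (7, 7.5),  deviation x̄ - mu_0 = (7, 7.5) - (1, 6) = (6, 1.5).

Step 2 — sample covariance matrix, S[i,j] = (1/(n-1)) · Σ_k (x_{k,i} - mean_i) · (x_{k,j} - mean_j), divisor n-1 = 5:
  S[X,X] = ((2)·(2) + (1)·(1) + (1)·(1) + (-3)·(-3) + (1)·(1) + (-2)·(-2)) / 5 = 20/5 = 4
  S[X,Y] = ((2)·(1.5) + (1)·(0.5) + (1)·(1.5) + (-3)·(1.5) + (1)·(-3.5) + (-2)·(-1.5)) / 5 = 0/5 = 0
  S[Y,Y] = ((1.5)·(1.5) + (0.5)·(0.5) + (1.5)·(1.5) + (1.5)·(1.5) + (-3.5)·(-3.5) + (-1.5)·(-1.5)) / 5 = 21.5/5 = 4.3
  S = [[4, 0],
 [0, 4.3]].

Step 3 — invert S. det(S) = 4·4.3 - (0)² = 17.2.
  S^{-1} = (1/det) · [[d, -b], [-b, a]] = [[0.25, 0],
 [0, 0.2326]].

Step 4 — quadratic form (x̄ - mu_0)^T · S^{-1} · (x̄ - mu_0):
  S^{-1} · (x̄ - mu_0) = (1.5, 0.3488),
  (x̄ - mu_0)^T · [...] = (6)·(1.5) + (1.5)·(0.3488) = 9.5233.

Step 5 — scale by n: T² = 6 · 9.5233 = 57.1395.

T² ≈ 57.1395


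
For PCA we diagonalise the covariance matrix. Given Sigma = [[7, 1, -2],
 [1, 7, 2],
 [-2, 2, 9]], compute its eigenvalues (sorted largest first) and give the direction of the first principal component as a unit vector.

Step 1 — characteristic polynomial p(λ) = det(λI - Sigma) = λ³ - tr·λ² + c_1·λ - det, where tr = trace, c_1 = sum of the principal 2×2 minors, det = det(Sigma):
  tr = 7 + 7 + 9 = 23,
  c_1 = (7·7 - (1)²) + (7·9 - (-2)²) + (7·9 - (2)²) = 48 + 59 + 59 = 166,
  det = 7·(7·9 - (2)²) - (1)·((1)·9 - (2)·(-2)) + (-2)·((1)·(2) - 7·(-2)) = 7·(59) - (1)·(13) + (-2)·(16) = 368.
  So p(λ) = λ³ - 23λ² + 166λ - 368.
Step 2 — look for an integer root (rational root theorem: any rational root is an integer divisor of 368). Testing λ = 8:
  p(8) = 512 - 1472 + 1328 - 368 = 0  ✓
  Dividing out (λ - 8): p(λ) = (λ - 8)(λ² - 15λ + 46).
Step 3 — remaining eigenvalues from the quadratic λ² - 15λ + 46 = 0:
  Δ = 15² - 4·46 = 225 - 184 = 41,  λ = (15 ± √41)/2 = (15 ± 6.4031)/2 ≈ 10.7016 or 4.2984.
  Sorted: λ_1 = 10.7016,  λ_2 = 8,  λ_3 = 4.2984  (check: sum = 23 = tr ✓).

Step 4 — unit eigenvector for λ_1 ≈ 10.7016: v spans the null space of (Sigma - λ_1 I), whose rows are
  r_1 = (-3.7016, 1, -2),  r_2 = (1, -3.7016, 2),  r_3 = (-2, 2, -1.7016).
  v is orthogonal to every row, so take v ∝ r_1 × r_2 = ((1)·(2) - (-2)·(-3.7016), (-2)·(1) - (-3.7016)·(2), (-3.7016)·(-3.7016) - (1)·(1)) ≈ (-5.4031, 5.4031, 12.7016).
  Rescale (multiply by -1 so the first nonzero entry is positive): u = (5.4031, -5.4031, -12.7016).
  ||u|| = √((5.4031)² + (-5.4031)² + (-12.7016)²) = √(219.7172) ≈ 14.8229,  v_1 = u/||u|| ≈ (0.3645, -0.3645, -0.8569) (||v_1|| = 1).

λ_1 = 10.7016,  λ_2 = 8,  λ_3 = 4.2984;  v_1 ≈ (0.3645, -0.3645, -0.8569)


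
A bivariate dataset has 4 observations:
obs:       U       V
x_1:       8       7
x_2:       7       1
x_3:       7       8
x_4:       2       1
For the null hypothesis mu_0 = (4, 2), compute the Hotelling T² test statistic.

Step 1 — sample mean vector:
  mean(U) = (8 + 7 + 7 + 2) / 4 = 24/4 = 6
  mean(V) = (7 + 1 + 8 + 1) / 4 = 17/4 = 4.25
  x̄ = (6, 4.25),  deviation x̄ - mu_0 = (6, 4.25) - (4, 2) = (2, 2.25).

Step 2 — sample covariance matrix, S[i,j] = (1/(n-1)) · Σ_k (x_{k,i} - mean_i) · (x_{k,j} - mean_j), divisor n-1 = 3:
  S[U,U] = ((2)·(2) + (1)·(1) + (1)·(1) + (-4)·(-4)) / 3 = 22/3 = 7.3333
  S[U,V] = ((2)·(2.75) + (1)·(-3.25) + (1)·(3.75) + (-4)·(-3.25)) / 3 = 19/3 = 6.3333
  S[V,V] = ((2.75)·(2.75) + (-3.25)·(-3.25) + (3.75)·(3.75) + (-3.25)·(-3.25)) / 3 = 42.75/3 = 14.25
  S = [[7.3333, 6.3333],
 [6.3333, 14.25]].

Step 3 — invert S. det(S) = 7.3333·14.25 - (6.3333)² = 64.3889.
  S^{-1} = (1/det) · [[d, -b], [-b, a]] = [[0.2213, -0.0984],
 [-0.0984, 0.1139]].

Step 4 — quadratic form (x̄ - mu_0)^T · S^{-1} · (x̄ - mu_0):
  S^{-1} · (x̄ - mu_0) = (0.2213, 0.0595),
  (x̄ - mu_0)^T · [...] = (2)·(0.2213) + (2.25)·(0.0595) = 0.5766.

Step 5 — scale by n: T² = 4 · 0.5766 = 2.3063.

T² ≈ 2.3063


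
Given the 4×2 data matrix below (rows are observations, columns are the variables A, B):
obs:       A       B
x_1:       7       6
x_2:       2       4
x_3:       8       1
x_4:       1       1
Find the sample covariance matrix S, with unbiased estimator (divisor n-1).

Step 1 — column means:
  mean(A) = (7 + 2 + 8 + 1) / 4 = 18/4 = 4.5
  mean(B) = (6 + 4 + 1 + 1) / 4 = 12/4 = 3

Step 2 — sample covariance S[i,j] = (1/(n-1)) · Σ_k (x_{k,i} - mean_i) · (x_{k,j} - mean_j), with n-1 = 3.
  S[A,A] = ((2.5)·(2.5) + (-2.5)·(-2.5) + (3.5)·(3.5) + (-3.5)·(-3.5)) / 3 = 37/3 = 12.3333
  S[A,B] = ((2.5)·(3) + (-2.5)·(1) + (3.5)·(-2) + (-3.5)·(-2)) / 3 = 5/3 = 1.6667
  S[B,B] = ((3)·(3) + (1)·(1) + (-2)·(-2) + (-2)·(-2)) / 3 = 18/3 = 6

S is symmetric (S[j,i] = S[i,j]). Assembling:

S = [[12.3333, 1.6667],
 [1.6667, 6]]


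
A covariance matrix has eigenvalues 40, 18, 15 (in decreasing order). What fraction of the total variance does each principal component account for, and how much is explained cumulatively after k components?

Step 1 — total variance = trace(Sigma) = Σ λ_i = 40 + 18 + 15 = 73.

Step 2 — fraction explained by component i = λ_i / Σ λ:
  PC1: 40/73 = 0.5479
  PC2: 18/73 = 0.2466
  PC3: 15/73 = 0.2055

Step 3 — cumulative fraction after k components = (λ_1 + ... + λ_k) / Σ λ:
  k = 1: 40/73 = 0.5479
  k = 2: (40 + 18)/73 = 58/73 = 0.7945
  k = 3: (40 + 18 + 15)/73 = 73/73 = 1

Summary (fraction, with percent):

explained: PC1 0.5479 (54.79%), PC2 0.2466 (24.66%), PC3 0.2055 (20.55%);  cumulative: 0.5479, 0.7945, 1


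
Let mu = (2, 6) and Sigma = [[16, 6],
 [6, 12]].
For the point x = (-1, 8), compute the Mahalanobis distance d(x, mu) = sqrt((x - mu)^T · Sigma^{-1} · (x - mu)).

Step 1 — centre the observation: (x - mu) = (-3, 2).

Step 2 — invert Sigma. det(Sigma) = 16·12 - (6)² = 156.
  Sigma^{-1} = (1/det) · [[d, -b], [-b, a]] = [[0.0769, -0.0385],
 [-0.0385, 0.1026]].

Step 3 — form the quadratic (x - mu)^T · Sigma^{-1} · (x - mu):
  Sigma^{-1} · (x - mu) = (-0.3077, 0.3205).
  (x - mu)^T · [Sigma^{-1} · (x - mu)] = (-3)·(-0.3077) + (2)·(0.3205) = 1.5641.

Step 4 — take square root: d = √(1.5641) ≈ 1.2506.

d(x, mu) = √(1.5641) ≈ 1.2506


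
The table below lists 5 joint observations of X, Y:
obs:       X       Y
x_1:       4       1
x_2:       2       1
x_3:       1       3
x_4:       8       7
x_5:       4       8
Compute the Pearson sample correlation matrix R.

Step 1 — column means:
  mean(X) = (4 + 2 + 1 + 8 + 4) / 5 = 19/5 = 3.8
  mean(Y) = (1 + 1 + 3 + 7 + 8) / 5 = 20/5 = 4

Step 2 — sample variances and covariances s[i,j] = (1/(n-1)) · Σ_k (x_{k,i} - mean_i) · (x_{k,j} - mean_j), with n-1 = 4:
  s[X,X] = ((0.2)·(0.2) + (-1.8)·(-1.8) + (-2.8)·(-2.8) + (4.2)·(4.2) + (0.2)·(0.2)) / 4 = 28.8/4 = 7.2
  s[X,Y] = ((0.2)·(-3) + (-1.8)·(-3) + (-2.8)·(-1) + (4.2)·(3) + (0.2)·(4)) / 4 = 21/4 = 5.25
  s[Y,Y] = ((-3)·(-3) + (-3)·(-3) + (-1)·(-1) + (3)·(3) + (4)·(4)) / 4 = 44/4 = 11
  Sample standard deviations s_i = √(s[i,i]):
  s(X) = √(7.2) = 2.6833
  s(Y) = √(11) = 3.3166

Step 3 — r_{ij} = s_{ij} / (s_i · s_j):
  r[X,X] = 1 (diagonal).
  r[X,Y] = 5.25 / (2.6833 · 3.3166) = 5.25 / 8.8994 = 0.5899
  r[Y,Y] = 1 (diagonal).

R is symmetric with unit diagonal. Assembling:

R = [[1, 0.5899],
 [0.5899, 1]]


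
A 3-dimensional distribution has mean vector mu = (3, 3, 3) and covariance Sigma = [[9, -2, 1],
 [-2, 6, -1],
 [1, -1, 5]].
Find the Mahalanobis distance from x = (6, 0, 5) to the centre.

Step 1 — centre the observation: (x - mu) = (3, -3, 2).

Step 2 — invert Sigma (cofactor / det for 3×3, or solve directly):
  Sigma^{-1} = [[0.1213, 0.0377, -0.0167],
 [0.0377, 0.1841, 0.0293],
 [-0.0167, 0.0293, 0.2092]].

Step 3 — form the quadratic (x - mu)^T · Sigma^{-1} · (x - mu):
  Sigma^{-1} · (x - mu) = (0.2176, -0.3808, 0.2803).
  (x - mu)^T · [Sigma^{-1} · (x - mu)] = (3)·(0.2176) + (-3)·(-0.3808) + (2)·(0.2803) = 2.3556.

Step 4 — take square root: d = √(2.3556) ≈ 1.5348.

d(x, mu) = √(2.3556) ≈ 1.5348


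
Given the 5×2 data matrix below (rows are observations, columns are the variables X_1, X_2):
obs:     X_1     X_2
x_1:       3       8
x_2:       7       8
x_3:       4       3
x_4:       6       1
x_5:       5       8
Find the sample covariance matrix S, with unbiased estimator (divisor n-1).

Step 1 — column means:
  mean(X_1) = (3 + 7 + 4 + 6 + 5) / 5 = 25/5 = 5
  mean(X_2) = (8 + 8 + 3 + 1 + 8) / 5 = 28/5 = 5.6

Step 2 — sample covariance S[i,j] = (1/(n-1)) · Σ_k (x_{k,i} - mean_i) · (x_{k,j} - mean_j), with n-1 = 4.
  S[X_1,X_1] = ((-2)·(-2) + (2)·(2) + (-1)·(-1) + (1)·(1) + (0)·(0)) / 4 = 10/4 = 2.5
  S[X_1,X_2] = ((-2)·(2.4) + (2)·(2.4) + (-1)·(-2.6) + (1)·(-4.6) + (0)·(2.4)) / 4 = -2/4 = -0.5
  S[X_2,X_2] = ((2.4)·(2.4) + (2.4)·(2.4) + (-2.6)·(-2.6) + (-4.6)·(-4.6) + (2.4)·(2.4)) / 4 = 45.2/4 = 11.3

S is symmetric (S[j,i] = S[i,j]). Assembling:

S = [[2.5, -0.5],
 [-0.5, 11.3]]


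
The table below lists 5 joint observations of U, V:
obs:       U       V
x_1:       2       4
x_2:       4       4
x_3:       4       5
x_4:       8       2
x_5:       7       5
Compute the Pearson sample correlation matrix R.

Step 1 — column means:
  mean(U) = (2 + 4 + 4 + 8 + 7) / 5 = 25/5 = 5
  mean(V) = (4 + 4 + 5 + 2 + 5) / 5 = 20/5 = 4

Step 2 — sample variances and covariances s[i,j] = (1/(n-1)) · Σ_k (x_{k,i} - mean_i) · (x_{k,j} - mean_j), with n-1 = 4:
  s[U,U] = ((-3)·(-3) + (-1)·(-1) + (-1)·(-1) + (3)·(3) + (2)·(2)) / 4 = 24/4 = 6
  s[U,V] = ((-3)·(0) + (-1)·(0) + (-1)·(1) + (3)·(-2) + (2)·(1)) / 4 = -5/4 = -1.25
  s[V,V] = ((0)·(0) + (0)·(0) + (1)·(1) + (-2)·(-2) + (1)·(1)) / 4 = 6/4 = 1.5
  Sample standard deviations s_i = √(s[i,i]):
  s(U) = √(6) = 2.4495
  s(V) = √(1.5) = 1.2247

Step 3 — r_{ij} = s_{ij} / (s_i · s_j):
  r[U,U] = 1 (diagonal).
  r[U,V] = -1.25 / (2.4495 · 1.2247) = -1.25 / 3 = -0.4167
  r[V,V] = 1 (diagonal).

R is symmetric with unit diagonal. Assembling:

R = [[1, -0.4167],
 [-0.4167, 1]]


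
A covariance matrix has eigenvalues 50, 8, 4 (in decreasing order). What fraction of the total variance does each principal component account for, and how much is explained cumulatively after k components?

Step 1 — total variance = trace(Sigma) = Σ λ_i = 50 + 8 + 4 = 62.

Step 2 — fraction explained by component i = λ_i / Σ λ:
  PC1: 50/62 = 0.8065
  PC2: 8/62 = 0.129
  PC3: 4/62 = 0.0645

Step 3 — cumulative fraction after k components = (λ_1 + ... + λ_k) / Σ λ:
  k = 1: 50/62 = 0.8065
  k = 2: (50 + 8)/62 = 58/62 = 0.9355
  k = 3: (50 + 8 + 4)/62 = 62/62 = 1

Summary (fraction, with percent):

explained: PC1 0.8065 (80.65%), PC2 0.129 (12.9%), PC3 0.0645 (6.45%);  cumulative: 0.8065, 0.9355, 1


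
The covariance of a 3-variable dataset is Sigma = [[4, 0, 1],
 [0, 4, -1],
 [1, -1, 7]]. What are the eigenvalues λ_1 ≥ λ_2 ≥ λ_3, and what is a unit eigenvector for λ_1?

Step 1 — characteristic polynomial p(λ) = det(λI - Sigma) = λ³ - tr·λ² + c_1·λ - det, where tr = trace, c_1 = sum of the principal 2×2 minors, det = det(Sigma):
  tr = 4 + 4 + 7 = 15,
  c_1 = (4·4 - (0)²) + (4·7 - (1)²) + (4·7 - (-1)²) = 16 + 27 + 27 = 70,
  det = 4·(4·7 - (-1)²) - (0)·((0)·7 - (-1)·(1)) + (1)·((0)·(-1) - 4·(1)) = 4·(27) - (0)·(1) + (1)·(-4) = 104.
  So p(λ) = λ³ - 15λ² + 70λ - 104.
Step 2 — look for an integer root (rational root theorem: any rational root is an integer divisor of 104). Testing λ = 4:
  p(4) = 64 - 240 + 280 - 104 = 0  ✓
  Dividing out (λ - 4): p(λ) = (λ - 4)(λ² - 11λ + 26).
Step 3 — remaining eigenvalues from the quadratic λ² - 11λ + 26 = 0:
  Δ = 11² - 4·26 = 121 - 104 = 17,  λ = (11 ± √17)/2 = (11 ± 4.1231)/2 ≈ 7.5616 or 3.4384.
  Sorted: λ_1 = 7.5616,  λ_2 = 4,  λ_3 = 3.4384  (check: sum = 15 = tr ✓).

Step 4 — unit eigenvector for λ_1 ≈ 7.5616: v spans the null space of (Sigma - λ_1 I), whose rows are
  r_1 = (-3.5616, 0, 1),  r_2 = (0, -3.5616, -1),  r_3 = (1, -1, -0.5616).
  v is orthogonal to every row, so take v ∝ r_1 × r_2 = ((0)·(-1) - (1)·(-3.5616), (1)·(0) - (-3.5616)·(-1), (-3.5616)·(-3.5616) - (0)·(0)) ≈ (3.5616, -3.5616, 12.6847).
  Let u = (3.5616, -3.5616, 12.6847).
  ||u|| = √((3.5616)² + (-3.5616)² + (12.6847)²) = √(186.2699) ≈ 13.6481,  v_1 = u/||u|| ≈ (0.261, -0.261, 0.9294) (||v_1|| = 1).

λ_1 = 7.5616,  λ_2 = 4,  λ_3 = 3.4384;  v_1 ≈ (0.261, -0.261, 0.9294)


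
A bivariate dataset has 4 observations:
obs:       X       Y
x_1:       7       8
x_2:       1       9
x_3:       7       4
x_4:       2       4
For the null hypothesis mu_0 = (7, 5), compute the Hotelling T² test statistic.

Step 1 — sample mean vector:
  mean(X) = (7 + 1 + 7 + 2) / 4 = 17/4 = 4.25
  mean(Y) = (8 + 9 + 4 + 4) / 4 = 25/4 = 6.25
  x̄ = (4.25, 6.25),  deviation x̄ - mu_0 = (4.25, 6.25) - (7, 5) = (-2.75, 1.25).

Step 2 — sample covariance matrix, S[i,j] = (1/(n-1)) · Σ_k (x_{k,i} - mean_i) · (x_{k,j} - mean_j), divisor n-1 = 3:
  S[X,X] = ((2.75)·(2.75) + (-3.25)·(-3.25) + (2.75)·(2.75) + (-2.25)·(-2.25)) / 3 = 30.75/3 = 10.25
  S[X,Y] = ((2.75)·(1.75) + (-3.25)·(2.75) + (2.75)·(-2.25) + (-2.25)·(-2.25)) / 3 = -5.25/3 = -1.75
  S[Y,Y] = ((1.75)·(1.75) + (2.75)·(2.75) + (-2.25)·(-2.25) + (-2.25)·(-2.25)) / 3 = 20.75/3 = 6.9167
  S = [[10.25, -1.75],
 [-1.75, 6.9167]].

Step 3 — invert S. det(S) = 10.25·6.9167 - (-1.75)² = 67.8333.
  S^{-1} = (1/det) · [[d, -b], [-b, a]] = [[0.102, 0.0258],
 [0.0258, 0.1511]].

Step 4 — quadratic form (x̄ - mu_0)^T · S^{-1} · (x̄ - mu_0):
  S^{-1} · (x̄ - mu_0) = (-0.2482, 0.1179),
  (x̄ - mu_0)^T · [...] = (-2.75)·(-0.2482) + (1.25)·(0.1179) = 0.8299.

Step 5 — scale by n: T² = 4 · 0.8299 = 3.3194.

T² ≈ 3.3194


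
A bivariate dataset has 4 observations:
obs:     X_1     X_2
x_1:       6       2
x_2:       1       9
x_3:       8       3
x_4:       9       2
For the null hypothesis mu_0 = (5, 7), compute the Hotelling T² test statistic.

Step 1 — sample mean vector:
  mean(X_1) = (6 + 1 + 8 + 9) / 4 = 24/4 = 6
  mean(X_2) = (2 + 9 + 3 + 2) / 4 = 16/4 = 4
  x̄ = (6, 4),  deviation x̄ - mu_0 = (6, 4) - (5, 7) = (1, -3).

Step 2 — sample covariance matrix, S[i,j] = (1/(n-1)) · Σ_k (x_{k,i} - mean_i) · (x_{k,j} - mean_j), divisor n-1 = 3:
  S[X_1,X_1] = ((0)·(0) + (-5)·(-5) + (2)·(2) + (3)·(3)) / 3 = 38/3 = 12.6667
  S[X_1,X_2] = ((0)·(-2) + (-5)·(5) + (2)·(-1) + (3)·(-2)) / 3 = -33/3 = -11
  S[X_2,X_2] = ((-2)·(-2) + (5)·(5) + (-1)·(-1) + (-2)·(-2)) / 3 = 34/3 = 11.3333
  S = [[12.6667, -11],
 [-11, 11.3333]].

Step 3 — invert S. det(S) = 12.6667·11.3333 - (-11)² = 22.5556.
  S^{-1} = (1/det) · [[d, -b], [-b, a]] = [[0.5025, 0.4877],
 [0.4877, 0.5616]].

Step 4 — quadratic form (x̄ - mu_0)^T · S^{-1} · (x̄ - mu_0):
  S^{-1} · (x̄ - mu_0) = (-0.9606, -1.197),
  (x̄ - mu_0)^T · [...] = (1)·(-0.9606) + (-3)·(-1.197) = 2.6305.

Step 5 — scale by n: T² = 4 · 2.6305 = 10.5222.

T² ≈ 10.5222


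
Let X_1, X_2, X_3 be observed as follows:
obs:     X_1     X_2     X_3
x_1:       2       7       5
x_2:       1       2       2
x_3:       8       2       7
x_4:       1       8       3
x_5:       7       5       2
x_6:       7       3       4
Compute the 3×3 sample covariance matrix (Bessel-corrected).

Step 1 — column means:
  mean(X_1) = (2 + 1 + 8 + 1 + 7 + 7) / 6 = 26/6 = 4.3333
  mean(X_2) = (7 + 2 + 2 + 8 + 5 + 3) / 6 = 27/6 = 4.5
  mean(X_3) = (5 + 2 + 7 + 3 + 2 + 4) / 6 = 23/6 = 3.8333

Step 2 — sample covariance S[i,j] = (1/(n-1)) · Σ_k (x_{k,i} - mean_i) · (x_{k,j} - mean_j), with n-1 = 5.
  S[X_1,X_1] = ((-2.3333)·(-2.3333) + (-3.3333)·(-3.3333) + (3.6667)·(3.6667) + (-3.3333)·(-3.3333) + (2.6667)·(2.6667) + (2.6667)·(2.6667)) / 5 = 55.3333/5 = 11.0667
  S[X_1,X_2] = ((-2.3333)·(2.5) + (-3.3333)·(-2.5) + (3.6667)·(-2.5) + (-3.3333)·(3.5) + (2.6667)·(0.5) + (2.6667)·(-1.5)) / 5 = -21/5 = -4.2
  S[X_1,X_3] = ((-2.3333)·(1.1667) + (-3.3333)·(-1.8333) + (3.6667)·(3.1667) + (-3.3333)·(-0.8333) + (2.6667)·(-1.8333) + (2.6667)·(0.1667)) / 5 = 13.3333/5 = 2.6667
  S[X_2,X_2] = ((2.5)·(2.5) + (-2.5)·(-2.5) + (-2.5)·(-2.5) + (3.5)·(3.5) + (0.5)·(0.5) + (-1.5)·(-1.5)) / 5 = 33.5/5 = 6.7
  S[X_2,X_3] = ((2.5)·(1.1667) + (-2.5)·(-1.8333) + (-2.5)·(3.1667) + (3.5)·(-0.8333) + (0.5)·(-1.8333) + (-1.5)·(0.1667)) / 5 = -4.5/5 = -0.9
  S[X_3,X_3] = ((1.1667)·(1.1667) + (-1.8333)·(-1.8333) + (3.1667)·(3.1667) + (-0.8333)·(-0.8333) + (-1.8333)·(-1.8333) + (0.1667)·(0.1667)) / 5 = 18.8333/5 = 3.7667

S is symmetric (S[j,i] = S[i,j]). Assembling:

S = [[11.0667, -4.2, 2.6667],
 [-4.2, 6.7, -0.9],
 [2.6667, -0.9, 3.7667]]


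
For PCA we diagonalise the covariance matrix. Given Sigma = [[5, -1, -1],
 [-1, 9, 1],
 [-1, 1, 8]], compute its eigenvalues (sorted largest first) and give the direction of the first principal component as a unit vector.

Step 1 — characteristic polynomial p(λ) = det(λI - Sigma) = λ³ - tr·λ² + c_1·λ - det, where tr = trace, c_1 = sum of the principal 2×2 minors, det = det(Sigma):
  tr = 5 + 9 + 8 = 22,
  c_1 = (5·9 - (-1)²) + (5·8 - (-1)²) + (9·8 - (1)²) = 44 + 39 + 71 = 154,
  det = 5·(9·8 - (1)²) - (-1)·((-1)·8 - (1)·(-1)) + (-1)·((-1)·(1) - 9·(-1)) = 5·(71) - (-1)·(-7) + (-1)·(8) = 340.
  So p(λ) = λ³ - 22λ² + 154λ - 340.
Step 2 — look for an integer root (rational root theorem: any rational root is an integer divisor of 340). Testing λ = 10:
  p(10) = 1000 - 2200 + 1540 - 340 = 0  ✓
  Dividing out (λ - 10): p(λ) = (λ - 10)(λ² - 12λ + 34).
Step 3 — remaining eigenvalues from the quadratic λ² - 12λ + 34 = 0:
  Δ = 12² - 4·34 = 144 - 136 = 8,  λ = (12 ± √8)/2 = (12 ± 2.8284)/2 ≈ 7.4142 or 4.5858.
  Sorted: λ_1 = 10,  λ_2 = 7.4142,  λ_3 = 4.5858  (check: sum = 22 = tr ✓).

Step 4 — unit eigenvector for λ_1 = 10: v spans the null space of (Sigma - λ_1 I), whose rows are
  r_1 = (-5, -1, -1),  r_2 = (-1, -1, 1),  r_3 = (-1, 1, -2).
  v is orthogonal to every row, so take v ∝ r_1 × r_2 = ((-1)·(1) - (-1)·(-1), (-1)·(-1) - (-5)·(1), (-5)·(-1) - (-1)·(-1)) = (-2, 6, 4).
  Rescale (divide by 2; multiply by -1 so the first nonzero entry is positive): u = (1, -3, -2).
  ||u|| = √((1)² + (-3)² + (-2)²) = √(14) ≈ 3.7417,  v_1 = u/||u|| ≈ (0.2673, -0.8018, -0.5345) (||v_1|| = 1).

λ_1 = 10,  λ_2 = 7.4142,  λ_3 = 4.5858;  v_1 ≈ (0.2673, -0.8018, -0.5345)


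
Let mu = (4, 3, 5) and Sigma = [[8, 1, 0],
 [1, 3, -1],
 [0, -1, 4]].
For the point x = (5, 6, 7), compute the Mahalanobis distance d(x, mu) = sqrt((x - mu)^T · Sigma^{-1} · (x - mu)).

Step 1 — centre the observation: (x - mu) = (1, 3, 2).

Step 2 — invert Sigma (cofactor / det for 3×3, or solve directly):
  Sigma^{-1} = [[0.131, -0.0476, -0.0119],
 [-0.0476, 0.381, 0.0952],
 [-0.0119, 0.0952, 0.2738]].

Step 3 — form the quadratic (x - mu)^T · Sigma^{-1} · (x - mu):
  Sigma^{-1} · (x - mu) = (-0.0357, 1.2857, 0.8214).
  (x - mu)^T · [Sigma^{-1} · (x - mu)] = (1)·(-0.0357) + (3)·(1.2857) + (2)·(0.8214) = 5.4643.

Step 4 — take square root: d = √(5.4643) ≈ 2.3376.

d(x, mu) = √(5.4643) ≈ 2.3376


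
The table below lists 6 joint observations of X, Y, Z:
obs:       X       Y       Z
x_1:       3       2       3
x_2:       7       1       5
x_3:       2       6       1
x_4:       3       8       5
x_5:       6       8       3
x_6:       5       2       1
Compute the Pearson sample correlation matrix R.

Step 1 — column means:
  mean(X) = (3 + 7 + 2 + 3 + 6 + 5) / 6 = 26/6 = 4.3333
  mean(Y) = (2 + 1 + 6 + 8 + 8 + 2) / 6 = 27/6 = 4.5
  mean(Z) = (3 + 5 + 1 + 5 + 3 + 1) / 6 = 18/6 = 3

Step 2 — sample variances and covariances s[i,j] = (1/(n-1)) · Σ_k (x_{k,i} - mean_i) · (x_{k,j} - mean_j), with n-1 = 5:
  s[X,X] = ((-1.3333)·(-1.3333) + (2.6667)·(2.6667) + (-2.3333)·(-2.3333) + (-1.3333)·(-1.3333) + (1.6667)·(1.6667) + (0.6667)·(0.6667)) / 5 = 19.3333/5 = 3.8667
  s[X,Y] = ((-1.3333)·(-2.5) + (2.6667)·(-3.5) + (-2.3333)·(1.5) + (-1.3333)·(3.5) + (1.6667)·(3.5) + (0.6667)·(-2.5)) / 5 = -10/5 = -2
  s[X,Z] = ((-1.3333)·(0) + (2.6667)·(2) + (-2.3333)·(-2) + (-1.3333)·(2) + (1.6667)·(0) + (0.6667)·(-2)) / 5 = 6/5 = 1.2
  s[Y,Y] = ((-2.5)·(-2.5) + (-3.5)·(-3.5) + (1.5)·(1.5) + (3.5)·(3.5) + (3.5)·(3.5) + (-2.5)·(-2.5)) / 5 = 51.5/5 = 10.3
  s[Y,Z] = ((-2.5)·(0) + (-3.5)·(2) + (1.5)·(-2) + (3.5)·(2) + (3.5)·(0) + (-2.5)·(-2)) / 5 = 2/5 = 0.4
  s[Z,Z] = ((0)·(0) + (2)·(2) + (-2)·(-2) + (2)·(2) + (0)·(0) + (-2)·(-2)) / 5 = 16/5 = 3.2
  Sample standard deviations s_i = √(s[i,i]):
  s(X) = √(3.8667) = 1.9664
  s(Y) = √(10.3) = 3.2094
  s(Z) = √(3.2) = 1.7889

Step 3 — r_{ij} = s_{ij} / (s_i · s_j):
  r[X,X] = 1 (diagonal).
  r[X,Y] = -2 / (1.9664 · 3.2094) = -2 / 6.3108 = -0.3169
  r[X,Z] = 1.2 / (1.9664 · 1.7889) = 1.2 / 3.5176 = 0.3411
  r[Y,Y] = 1 (diagonal).
  r[Y,Z] = 0.4 / (3.2094 · 1.7889) = 0.4 / 5.7411 = 0.0697
  r[Z,Z] = 1 (diagonal).

R is symmetric with unit diagonal. Assembling:

R = [[1, -0.3169, 0.3411],
 [-0.3169, 1, 0.0697],
 [0.3411, 0.0697, 1]]


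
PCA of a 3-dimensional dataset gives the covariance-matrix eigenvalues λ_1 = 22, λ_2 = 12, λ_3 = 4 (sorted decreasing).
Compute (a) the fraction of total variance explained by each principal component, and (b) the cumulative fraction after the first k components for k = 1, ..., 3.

Step 1 — total variance = trace(Sigma) = Σ λ_i = 22 + 12 + 4 = 38.

Step 2 — fraction explained by component i = λ_i / Σ λ:
  PC1: 22/38 = 0.5789
  PC2: 12/38 = 0.3158
  PC3: 4/38 = 0.1053

Step 3 — cumulative fraction after k components = (λ_1 + ... + λ_k) / Σ λ:
  k = 1: 22/38 = 0.5789
  k = 2: (22 + 12)/38 = 34/38 = 0.8947
  k = 3: (22 + 12 + 4)/38 = 38/38 = 1

Summary (fraction, with percent):

explained: PC1 0.5789 (57.89%), PC2 0.3158 (31.58%), PC3 0.1053 (10.53%);  cumulative: 0.5789, 0.8947, 1


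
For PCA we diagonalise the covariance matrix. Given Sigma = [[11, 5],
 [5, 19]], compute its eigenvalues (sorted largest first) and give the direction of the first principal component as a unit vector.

Step 1 — characteristic polynomial of 2×2 Sigma:
  det(Sigma - λI) = λ² - trace · λ + det = 0.
  trace = 11 + 19 = 30, det = 11·19 - (5)² = 184.
Step 2 — discriminant:
  Δ = trace² - 4·det = 900 - 736 = 164.
Step 3 — eigenvalues:
  λ = (trace ± √Δ)/2 = (30 ± 12.8062)/2,
  λ_1 = 21.4031,  λ_2 = 8.5969.

Step 4 — unit eigenvector for λ_1: solve (Sigma - λ_1 I)v = 0. First row:
  (11 - 21.4031)·v_x + (5)·v_y = 0, i.e. (-10.4031)·v_x + (5)·v_y = 0,
  so v ∝ (b, λ_1 - a) = (5, 10.4031) = u.
  ||u|| = √((5)² + (10.4031)²) = √(133.225) ≈ 11.5423,
  v_1 = u/||u|| ≈ (0.4332, 0.9013) (||v_1|| = 1).

λ_1 = 21.4031,  λ_2 = 8.5969;  v_1 ≈ (0.4332, 0.9013)


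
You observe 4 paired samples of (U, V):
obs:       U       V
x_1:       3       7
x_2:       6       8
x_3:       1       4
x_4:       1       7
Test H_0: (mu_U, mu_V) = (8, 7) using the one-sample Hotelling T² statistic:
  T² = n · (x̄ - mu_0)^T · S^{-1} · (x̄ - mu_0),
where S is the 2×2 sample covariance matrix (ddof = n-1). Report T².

Step 1 — sample mean vector:
  mean(U) = (3 + 6 + 1 + 1) / 4 = 11/4 = 2.75
  mean(V) = (7 + 8 + 4 + 7) / 4 = 26/4 = 6.5
  x̄ = (2.75, 6.5),  deviation x̄ - mu_0 = (2.75, 6.5) - (8, 7) = (-5.25, -0.5).

Step 2 — sample covariance matrix, S[i,j] = (1/(n-1)) · Σ_k (x_{k,i} - mean_i) · (x_{k,j} - mean_j), divisor n-1 = 3:
  S[U,U] = ((0.25)·(0.25) + (3.25)·(3.25) + (-1.75)·(-1.75) + (-1.75)·(-1.75)) / 3 = 16.75/3 = 5.5833
  S[U,V] = ((0.25)·(0.5) + (3.25)·(1.5) + (-1.75)·(-2.5) + (-1.75)·(0.5)) / 3 = 8.5/3 = 2.8333
  S[V,V] = ((0.5)·(0.5) + (1.5)·(1.5) + (-2.5)·(-2.5) + (0.5)·(0.5)) / 3 = 9/3 = 3
  S = [[5.5833, 2.8333],
 [2.8333, 3]].

Step 3 — invert S. det(S) = 5.5833·3 - (2.8333)² = 8.7222.
  S^{-1} = (1/det) · [[d, -b], [-b, a]] = [[0.3439, -0.3248],
 [-0.3248, 0.6401]].

Step 4 — quadratic form (x̄ - mu_0)^T · S^{-1} · (x̄ - mu_0):
  S^{-1} · (x̄ - mu_0) = (-1.6433, 1.3854),
  (x̄ - mu_0)^T · [...] = (-5.25)·(-1.6433) + (-0.5)·(1.3854) = 7.9347.

Step 5 — scale by n: T² = 4 · 7.9347 = 31.7389.

T² ≈ 31.7389


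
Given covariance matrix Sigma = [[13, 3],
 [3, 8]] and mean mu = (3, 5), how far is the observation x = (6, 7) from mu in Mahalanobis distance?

Step 1 — centre the observation: (x - mu) = (3, 2).

Step 2 — invert Sigma. det(Sigma) = 13·8 - (3)² = 95.
  Sigma^{-1} = (1/det) · [[d, -b], [-b, a]] = [[0.0842, -0.0316],
 [-0.0316, 0.1368]].

Step 3 — form the quadratic (x - mu)^T · Sigma^{-1} · (x - mu):
  Sigma^{-1} · (x - mu) = (0.1895, 0.1789).
  (x - mu)^T · [Sigma^{-1} · (x - mu)] = (3)·(0.1895) + (2)·(0.1789) = 0.9263.

Step 4 — take square root: d = √(0.9263) ≈ 0.9625.

d(x, mu) = √(0.9263) ≈ 0.9625


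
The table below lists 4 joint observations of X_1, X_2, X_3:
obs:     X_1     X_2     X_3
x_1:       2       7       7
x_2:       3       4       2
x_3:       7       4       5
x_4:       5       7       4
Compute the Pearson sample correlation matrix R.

Step 1 — column means:
  mean(X_1) = (2 + 3 + 7 + 5) / 4 = 17/4 = 4.25
  mean(X_2) = (7 + 4 + 4 + 7) / 4 = 22/4 = 5.5
  mean(X_3) = (7 + 2 + 5 + 4) / 4 = 18/4 = 4.5

Step 2 — sample variances and covariances s[i,j] = (1/(n-1)) · Σ_k (x_{k,i} - mean_i) · (x_{k,j} - mean_j), with n-1 = 3:
  s[X_1,X_1] = ((-2.25)·(-2.25) + (-1.25)·(-1.25) + (2.75)·(2.75) + (0.75)·(0.75)) / 3 = 14.75/3 = 4.9167
  s[X_1,X_2] = ((-2.25)·(1.5) + (-1.25)·(-1.5) + (2.75)·(-1.5) + (0.75)·(1.5)) / 3 = -4.5/3 = -1.5
  s[X_1,X_3] = ((-2.25)·(2.5) + (-1.25)·(-2.5) + (2.75)·(0.5) + (0.75)·(-0.5)) / 3 = -1.5/3 = -0.5
  s[X_2,X_2] = ((1.5)·(1.5) + (-1.5)·(-1.5) + (-1.5)·(-1.5) + (1.5)·(1.5)) / 3 = 9/3 = 3
  s[X_2,X_3] = ((1.5)·(2.5) + (-1.5)·(-2.5) + (-1.5)·(0.5) + (1.5)·(-0.5)) / 3 = 6/3 = 2
  s[X_3,X_3] = ((2.5)·(2.5) + (-2.5)·(-2.5) + (0.5)·(0.5) + (-0.5)·(-0.5)) / 3 = 13/3 = 4.3333
  Sample standard deviations s_i = √(s[i,i]):
  s(X_1) = √(4.9167) = 2.2174
  s(X_2) = √(3) = 1.7321
  s(X_3) = √(4.3333) = 2.0817

Step 3 — r_{ij} = s_{ij} / (s_i · s_j):
  r[X_1,X_1] = 1 (diagonal).
  r[X_1,X_2] = -1.5 / (2.2174 · 1.7321) = -1.5 / 3.8406 = -0.3906
  r[X_1,X_3] = -0.5 / (2.2174 · 2.0817) = -0.5 / 4.6158 = -0.1083
  r[X_2,X_2] = 1 (diagonal).
  r[X_2,X_3] = 2 / (1.7321 · 2.0817) = 2 / 3.6056 = 0.5547
  r[X_3,X_3] = 1 (diagonal).

R is symmetric with unit diagonal. Assembling:

R = [[1, -0.3906, -0.1083],
 [-0.3906, 1, 0.5547],
 [-0.1083, 0.5547, 1]]


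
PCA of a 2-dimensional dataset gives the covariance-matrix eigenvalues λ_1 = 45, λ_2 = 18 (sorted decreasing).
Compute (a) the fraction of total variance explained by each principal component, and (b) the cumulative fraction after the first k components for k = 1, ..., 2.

Step 1 — total variance = trace(Sigma) = Σ λ_i = 45 + 18 = 63.

Step 2 — fraction explained by component i = λ_i / Σ λ:
  PC1: 45/63 = 0.7143
  PC2: 18/63 = 0.2857

Step 3 — cumulative fraction after k components = (λ_1 + ... + λ_k) / Σ λ:
  k = 1: 45/63 = 0.7143
  k = 2: (45 + 18)/63 = 63/63 = 1

Summary (fraction, with percent):

explained: PC1 0.7143 (71.43%), PC2 0.2857 (28.57%);  cumulative: 0.7143, 1


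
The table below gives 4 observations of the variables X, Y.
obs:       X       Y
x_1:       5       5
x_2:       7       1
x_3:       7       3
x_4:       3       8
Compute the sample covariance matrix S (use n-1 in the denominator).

Step 1 — column means:
  mean(X) = (5 + 7 + 7 + 3) / 4 = 22/4 = 5.5
  mean(Y) = (5 + 1 + 3 + 8) / 4 = 17/4 = 4.25

Step 2 — sample covariance S[i,j] = (1/(n-1)) · Σ_k (x_{k,i} - mean_i) · (x_{k,j} - mean_j), with n-1 = 3.
  S[X,X] = ((-0.5)·(-0.5) + (1.5)·(1.5) + (1.5)·(1.5) + (-2.5)·(-2.5)) / 3 = 11/3 = 3.6667
  S[X,Y] = ((-0.5)·(0.75) + (1.5)·(-3.25) + (1.5)·(-1.25) + (-2.5)·(3.75)) / 3 = -16.5/3 = -5.5
  S[Y,Y] = ((0.75)·(0.75) + (-3.25)·(-3.25) + (-1.25)·(-1.25) + (3.75)·(3.75)) / 3 = 26.75/3 = 8.9167

S is symmetric (S[j,i] = S[i,j]). Assembling:

S = [[3.6667, -5.5],
 [-5.5, 8.9167]]


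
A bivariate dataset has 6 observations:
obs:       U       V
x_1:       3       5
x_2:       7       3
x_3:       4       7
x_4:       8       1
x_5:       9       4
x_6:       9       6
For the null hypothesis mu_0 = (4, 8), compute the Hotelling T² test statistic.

Step 1 — sample mean vector:
  mean(U) = (3 + 7 + 4 + 8 + 9 + 9) / 6 = 40/6 = 6.6667
  mean(V) = (5 + 3 + 7 + 1 + 4 + 6) / 6 = 26/6 = 4.3333
  x̄ = (6.6667, 4.3333),  deviation x̄ - mu_0 = (6.6667, 4.3333) - (4, 8) = (2.6667, -3.6667).

Step 2 — sample covariance matrix, S[i,j] = (1/(n-1)) · Σ_k (x_{k,i} - mean_i) · (x_{k,j} - mean_j), divisor n-1 = 5:
  S[U,U] = ((-3.6667)·(-3.6667) + (0.3333)·(0.3333) + (-2.6667)·(-2.6667) + (1.3333)·(1.3333) + (2.3333)·(2.3333) + (2.3333)·(2.3333)) / 5 = 33.3333/5 = 6.6667
  S[U,V] = ((-3.6667)·(0.6667) + (0.3333)·(-1.3333) + (-2.6667)·(2.6667) + (1.3333)·(-3.3333) + (2.3333)·(-0.3333) + (2.3333)·(1.6667)) / 5 = -11.3333/5 = -2.2667
  S[V,V] = ((0.6667)·(0.6667) + (-1.3333)·(-1.3333) + (2.6667)·(2.6667) + (-3.3333)·(-3.3333) + (-0.3333)·(-0.3333) + (1.6667)·(1.6667)) / 5 = 23.3333/5 = 4.6667
  S = [[6.6667, -2.2667],
 [-2.2667, 4.6667]].

Step 3 — invert S. det(S) = 6.6667·4.6667 - (-2.2667)² = 25.9733.
  S^{-1} = (1/det) · [[d, -b], [-b, a]] = [[0.1797, 0.0873],
 [0.0873, 0.2567]].

Step 4 — quadratic form (x̄ - mu_0)^T · S^{-1} · (x̄ - mu_0):
  S^{-1} · (x̄ - mu_0) = (0.1591, -0.7084),
  (x̄ - mu_0)^T · [...] = (2.6667)·(0.1591) + (-3.6667)·(-0.7084) = 3.0219.

Step 5 — scale by n: T² = 6 · 3.0219 = 18.1314.

T² ≈ 18.1314


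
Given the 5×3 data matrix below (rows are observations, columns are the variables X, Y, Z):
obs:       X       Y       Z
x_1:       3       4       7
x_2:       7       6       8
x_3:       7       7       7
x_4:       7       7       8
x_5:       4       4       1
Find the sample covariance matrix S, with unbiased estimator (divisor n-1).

Step 1 — column means:
  mean(X) = (3 + 7 + 7 + 7 + 4) / 5 = 28/5 = 5.6
  mean(Y) = (4 + 6 + 7 + 7 + 4) / 5 = 28/5 = 5.6
  mean(Z) = (7 + 8 + 7 + 8 + 1) / 5 = 31/5 = 6.2

Step 2 — sample covariance S[i,j] = (1/(n-1)) · Σ_k (x_{k,i} - mean_i) · (x_{k,j} - mean_j), with n-1 = 4.
  S[X,X] = ((-2.6)·(-2.6) + (1.4)·(1.4) + (1.4)·(1.4) + (1.4)·(1.4) + (-1.6)·(-1.6)) / 4 = 15.2/4 = 3.8
  S[X,Y] = ((-2.6)·(-1.6) + (1.4)·(0.4) + (1.4)·(1.4) + (1.4)·(1.4) + (-1.6)·(-1.6)) / 4 = 11.2/4 = 2.8
  S[X,Z] = ((-2.6)·(0.8) + (1.4)·(1.8) + (1.4)·(0.8) + (1.4)·(1.8) + (-1.6)·(-5.2)) / 4 = 12.4/4 = 3.1
  S[Y,Y] = ((-1.6)·(-1.6) + (0.4)·(0.4) + (1.4)·(1.4) + (1.4)·(1.4) + (-1.6)·(-1.6)) / 4 = 9.2/4 = 2.3
  S[Y,Z] = ((-1.6)·(0.8) + (0.4)·(1.8) + (1.4)·(0.8) + (1.4)·(1.8) + (-1.6)·(-5.2)) / 4 = 11.4/4 = 2.85
  S[Z,Z] = ((0.8)·(0.8) + (1.8)·(1.8) + (0.8)·(0.8) + (1.8)·(1.8) + (-5.2)·(-5.2)) / 4 = 34.8/4 = 8.7

S is symmetric (S[j,i] = S[i,j]). Assembling:

S = [[3.8, 2.8, 3.1],
 [2.8, 2.3, 2.85],
 [3.1, 2.85, 8.7]]


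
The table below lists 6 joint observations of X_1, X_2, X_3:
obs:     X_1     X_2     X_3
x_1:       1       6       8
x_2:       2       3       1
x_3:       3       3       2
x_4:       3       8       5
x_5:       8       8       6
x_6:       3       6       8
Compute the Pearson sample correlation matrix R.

Step 1 — column means:
  mean(X_1) = (1 + 2 + 3 + 3 + 8 + 3) / 6 = 20/6 = 3.3333
  mean(X_2) = (6 + 3 + 3 + 8 + 8 + 6) / 6 = 34/6 = 5.6667
  mean(X_3) = (8 + 1 + 2 + 5 + 6 + 8) / 6 = 30/6 = 5

Step 2 — sample variances and covariances s[i,j] = (1/(n-1)) · Σ_k (x_{k,i} - mean_i) · (x_{k,j} - mean_j), with n-1 = 5:
  s[X_1,X_1] = ((-2.3333)·(-2.3333) + (-1.3333)·(-1.3333) + (-0.3333)·(-0.3333) + (-0.3333)·(-0.3333) + (4.6667)·(4.6667) + (-0.3333)·(-0.3333)) / 5 = 29.3333/5 = 5.8667
  s[X_1,X_2] = ((-2.3333)·(0.3333) + (-1.3333)·(-2.6667) + (-0.3333)·(-2.6667) + (-0.3333)·(2.3333) + (4.6667)·(2.3333) + (-0.3333)·(0.3333)) / 5 = 13.6667/5 = 2.7333
  s[X_1,X_3] = ((-2.3333)·(3) + (-1.3333)·(-4) + (-0.3333)·(-3) + (-0.3333)·(0) + (4.6667)·(1) + (-0.3333)·(3)) / 5 = 3/5 = 0.6
  s[X_2,X_2] = ((0.3333)·(0.3333) + (-2.6667)·(-2.6667) + (-2.6667)·(-2.6667) + (2.3333)·(2.3333) + (2.3333)·(2.3333) + (0.3333)·(0.3333)) / 5 = 25.3333/5 = 5.0667
  s[X_2,X_3] = ((0.3333)·(3) + (-2.6667)·(-4) + (-2.6667)·(-3) + (2.3333)·(0) + (2.3333)·(1) + (0.3333)·(3)) / 5 = 23/5 = 4.6
  s[X_3,X_3] = ((3)·(3) + (-4)·(-4) + (-3)·(-3) + (0)·(0) + (1)·(1) + (3)·(3)) / 5 = 44/5 = 8.8
  Sample standard deviations s_i = √(s[i,i]):
  s(X_1) = √(5.8667) = 2.4221
  s(X_2) = √(5.0667) = 2.2509
  s(X_3) = √(8.8) = 2.9665

Step 3 — r_{ij} = s_{ij} / (s_i · s_j):
  r[X_1,X_1] = 1 (diagonal).
  r[X_1,X_2] = 2.7333 / (2.4221 · 2.2509) = 2.7333 / 5.452 = 0.5013
  r[X_1,X_3] = 0.6 / (2.4221 · 2.9665) = 0.6 / 7.1852 = 0.0835
  r[X_2,X_2] = 1 (diagonal).
  r[X_2,X_3] = 4.6 / (2.2509 · 2.9665) = 4.6 / 6.6773 = 0.6889
  r[X_3,X_3] = 1 (diagonal).

R is symmetric with unit diagonal. Assembling:

R = [[1, 0.5013, 0.0835],
 [0.5013, 1, 0.6889],
 [0.0835, 0.6889, 1]]


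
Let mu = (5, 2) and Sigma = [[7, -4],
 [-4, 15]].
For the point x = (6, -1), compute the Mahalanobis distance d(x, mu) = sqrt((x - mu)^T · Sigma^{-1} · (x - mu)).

Step 1 — centre the observation: (x - mu) = (1, -3).

Step 2 — invert Sigma. det(Sigma) = 7·15 - (-4)² = 89.
  Sigma^{-1} = (1/det) · [[d, -b], [-b, a]] = [[0.1685, 0.0449],
 [0.0449, 0.0787]].

Step 3 — form the quadratic (x - mu)^T · Sigma^{-1} · (x - mu):
  Sigma^{-1} · (x - mu) = (0.0337, -0.191).
  (x - mu)^T · [Sigma^{-1} · (x - mu)] = (1)·(0.0337) + (-3)·(-0.191) = 0.6067.

Step 4 — take square root: d = √(0.6067) ≈ 0.7789.

d(x, mu) = √(0.6067) ≈ 0.7789
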